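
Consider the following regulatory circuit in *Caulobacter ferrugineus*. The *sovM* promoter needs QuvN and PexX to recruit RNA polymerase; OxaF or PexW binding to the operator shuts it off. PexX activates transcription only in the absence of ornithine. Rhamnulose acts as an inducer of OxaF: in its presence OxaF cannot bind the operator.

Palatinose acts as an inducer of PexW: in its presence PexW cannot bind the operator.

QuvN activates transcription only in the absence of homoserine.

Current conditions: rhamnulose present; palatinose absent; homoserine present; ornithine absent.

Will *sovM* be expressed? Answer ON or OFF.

Homoserine is present, so QuvN is inactive.
Ornithine is absent, so PexX is active.
Rhamnulose is present, so OxaF is inactive.
Palatinose is absent, so PexW is active.
With repressor PexW bound, *sovM* is not transcribed.

OFF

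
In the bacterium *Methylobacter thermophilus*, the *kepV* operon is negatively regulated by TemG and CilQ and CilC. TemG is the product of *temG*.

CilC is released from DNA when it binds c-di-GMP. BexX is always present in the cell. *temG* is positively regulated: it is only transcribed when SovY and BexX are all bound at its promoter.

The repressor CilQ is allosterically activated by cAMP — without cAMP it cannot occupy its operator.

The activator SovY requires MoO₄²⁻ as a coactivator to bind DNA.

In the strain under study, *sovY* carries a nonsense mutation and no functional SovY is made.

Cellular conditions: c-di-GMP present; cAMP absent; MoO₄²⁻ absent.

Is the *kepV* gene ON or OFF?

SovY is non-functional in this strain, so it has no effect.
BexX is produced constitutively and is active.
Required activator SovY is absent, so *temG* is not transcribed.
So TemG is not produced.
cAMP is absent, so CilQ is inactive.
c-di-GMP is present, so CilC is inactive.
With no repressor bound, *kepV* is transcribed.

ON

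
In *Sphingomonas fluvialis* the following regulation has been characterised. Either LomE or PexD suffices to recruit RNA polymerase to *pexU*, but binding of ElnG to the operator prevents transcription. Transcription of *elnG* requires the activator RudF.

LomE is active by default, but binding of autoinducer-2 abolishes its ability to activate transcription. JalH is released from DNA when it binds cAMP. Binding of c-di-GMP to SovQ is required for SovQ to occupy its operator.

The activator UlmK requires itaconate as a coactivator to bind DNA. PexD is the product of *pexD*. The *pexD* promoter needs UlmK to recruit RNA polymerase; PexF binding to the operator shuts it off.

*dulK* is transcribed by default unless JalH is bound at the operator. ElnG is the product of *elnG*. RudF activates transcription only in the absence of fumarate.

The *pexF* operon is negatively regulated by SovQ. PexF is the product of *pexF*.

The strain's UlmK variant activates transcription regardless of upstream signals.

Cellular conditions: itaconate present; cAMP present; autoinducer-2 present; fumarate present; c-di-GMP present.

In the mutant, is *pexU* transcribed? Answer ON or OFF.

Autoinducer-2 is present, so LomE is inactive.
UlmK is constitutively active in this strain.
c-di-GMP is present, so SovQ is active.
With repressor SovQ bound, *pexF* is not transcribed.
So PexF is not produced.
No repressor is bound and UlmK is active, so *pexD* is transcribed.
So PexD is produced and active.
Fumarate is present, so RudF is inactive.
Required activator RudF is absent, so *elnG* is not transcribed.
So ElnG is not produced.
Activator PexD is present, so *pexU* is transcribed.

ON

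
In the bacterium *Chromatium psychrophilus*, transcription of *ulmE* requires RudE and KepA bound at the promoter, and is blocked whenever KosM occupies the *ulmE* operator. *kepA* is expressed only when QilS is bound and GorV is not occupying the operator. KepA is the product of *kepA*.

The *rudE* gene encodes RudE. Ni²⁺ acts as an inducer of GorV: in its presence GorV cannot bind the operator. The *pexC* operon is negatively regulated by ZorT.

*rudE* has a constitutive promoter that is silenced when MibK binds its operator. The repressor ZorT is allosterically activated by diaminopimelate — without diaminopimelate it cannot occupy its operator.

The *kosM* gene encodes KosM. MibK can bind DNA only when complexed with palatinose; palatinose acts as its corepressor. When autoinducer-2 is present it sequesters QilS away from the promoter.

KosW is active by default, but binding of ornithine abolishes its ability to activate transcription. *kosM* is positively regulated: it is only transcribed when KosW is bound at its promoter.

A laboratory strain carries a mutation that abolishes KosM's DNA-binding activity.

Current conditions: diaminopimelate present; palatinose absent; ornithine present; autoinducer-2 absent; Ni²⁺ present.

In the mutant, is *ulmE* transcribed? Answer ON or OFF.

ON

KosM is non-functional in this strain, so it has no effect.
Palatinose is absent, so MibK is inactive.
With no repressor bound, *rudE* is transcribed.
So RudE is produced and active.
Ni²⁺ is present, so GorV is inactive.
Autoinducer-2 is absent, so QilS is active.
No repressor is bound and QilS is active, so *kepA* is transcribed.
So KepA is produced and active.
No repressor is bound and RudE and KepA are active, so *ulmE* is transcribed.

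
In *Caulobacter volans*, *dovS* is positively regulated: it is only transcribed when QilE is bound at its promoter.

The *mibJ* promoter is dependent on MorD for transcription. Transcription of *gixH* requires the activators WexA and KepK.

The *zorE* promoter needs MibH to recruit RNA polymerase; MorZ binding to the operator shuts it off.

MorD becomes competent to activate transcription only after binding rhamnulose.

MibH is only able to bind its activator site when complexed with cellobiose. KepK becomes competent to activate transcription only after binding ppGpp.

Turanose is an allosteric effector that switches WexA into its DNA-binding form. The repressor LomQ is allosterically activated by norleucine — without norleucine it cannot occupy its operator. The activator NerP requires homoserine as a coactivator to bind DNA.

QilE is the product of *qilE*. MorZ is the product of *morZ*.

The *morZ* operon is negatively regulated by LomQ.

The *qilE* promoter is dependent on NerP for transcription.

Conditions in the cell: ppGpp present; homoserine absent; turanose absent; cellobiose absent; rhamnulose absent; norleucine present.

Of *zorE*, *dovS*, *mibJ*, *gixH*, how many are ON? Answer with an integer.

0

Norleucine is present, so LomQ is active.
With repressor LomQ bound, *morZ* is not transcribed.
So MorZ is not produced.
Cellobiose is absent, so MibH is inactive.
Required activator MibH is absent, so *zorE* is not transcribed.
→ *zorE* is OFF.
Homoserine is absent, so NerP is inactive.
Required activator NerP is absent, so *qilE* is not transcribed.
So QilE is not produced.
Required activator QilE is absent, so *dovS* is not transcribed.
→ *dovS* is OFF.
Rhamnulose is absent, so MorD is inactive.
Required activator MorD is absent, so *mibJ* is not transcribed.
→ *mibJ* is OFF.
Turanose is absent, so WexA is inactive.
ppGpp is present, so KepK is active.
Required activator WexA is absent, so *gixH* is not transcribed.
→ *gixH* is OFF.
0 of the 4 genes are transcribed.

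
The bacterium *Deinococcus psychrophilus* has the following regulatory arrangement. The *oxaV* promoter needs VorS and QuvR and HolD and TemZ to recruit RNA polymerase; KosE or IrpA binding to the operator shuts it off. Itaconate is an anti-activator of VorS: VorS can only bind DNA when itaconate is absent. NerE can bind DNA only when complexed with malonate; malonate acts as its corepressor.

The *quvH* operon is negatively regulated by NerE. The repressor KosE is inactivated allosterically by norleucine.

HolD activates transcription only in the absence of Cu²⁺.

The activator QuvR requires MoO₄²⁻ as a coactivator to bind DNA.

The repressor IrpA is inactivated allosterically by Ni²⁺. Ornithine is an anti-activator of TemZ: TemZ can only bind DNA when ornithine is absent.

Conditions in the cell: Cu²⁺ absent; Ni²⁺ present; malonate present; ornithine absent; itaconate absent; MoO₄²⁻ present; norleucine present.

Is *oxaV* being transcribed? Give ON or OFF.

ON

Itaconate is absent, so VorS is active.
MoO₄²⁻ is present, so QuvR is active.
Norleucine is present, so KosE is inactive.
Ni²⁺ is present, so IrpA is inactive.
Cu²⁺ is absent, so HolD is active.
Ornithine is absent, so TemZ is active.
No repressor is bound and VorS and QuvR and HolD and TemZ are active, so *oxaV* is transcribed.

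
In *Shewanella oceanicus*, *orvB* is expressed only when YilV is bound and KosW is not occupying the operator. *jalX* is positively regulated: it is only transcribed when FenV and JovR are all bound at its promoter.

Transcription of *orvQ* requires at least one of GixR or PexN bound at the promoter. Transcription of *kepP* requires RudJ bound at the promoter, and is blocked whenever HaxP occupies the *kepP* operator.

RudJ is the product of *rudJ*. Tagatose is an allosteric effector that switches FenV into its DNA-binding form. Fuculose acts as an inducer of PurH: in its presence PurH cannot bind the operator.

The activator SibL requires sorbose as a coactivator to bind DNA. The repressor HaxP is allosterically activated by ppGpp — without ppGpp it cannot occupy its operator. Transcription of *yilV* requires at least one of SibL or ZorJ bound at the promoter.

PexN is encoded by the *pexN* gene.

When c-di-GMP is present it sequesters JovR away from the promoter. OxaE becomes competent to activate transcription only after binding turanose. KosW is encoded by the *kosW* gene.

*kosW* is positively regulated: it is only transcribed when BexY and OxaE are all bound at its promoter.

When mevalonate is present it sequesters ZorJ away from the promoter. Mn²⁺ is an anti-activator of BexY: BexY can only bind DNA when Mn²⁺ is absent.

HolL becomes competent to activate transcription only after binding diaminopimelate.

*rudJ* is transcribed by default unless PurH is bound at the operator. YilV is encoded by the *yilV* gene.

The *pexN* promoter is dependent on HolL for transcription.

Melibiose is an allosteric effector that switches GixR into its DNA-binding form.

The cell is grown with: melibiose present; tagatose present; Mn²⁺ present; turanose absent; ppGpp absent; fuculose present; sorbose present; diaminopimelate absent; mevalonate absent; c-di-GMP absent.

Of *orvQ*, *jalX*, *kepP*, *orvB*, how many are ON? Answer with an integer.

4

Melibiose is present, so GixR is active.
Diaminopimelate is absent, so HolL is inactive.
Required activator HolL is absent, so *pexN* is not transcribed.
So PexN is not produced.
Activator GixR is present, so *orvQ* is transcribed.
→ *orvQ* is ON.
Tagatose is present, so FenV is active.
c-di-GMP is absent, so JovR is active.
No repressor is bound and FenV and JovR are active, so *jalX* is transcribed.
→ *jalX* is ON.
ppGpp is absent, so HaxP is inactive.
Fuculose is present, so PurH is inactive.
With no repressor bound, *rudJ* is transcribed.
So RudJ is produced and active.
No repressor is bound and RudJ is active, so *kepP* is transcribed.
→ *kepP* is ON.
Mn²⁺ is present, so BexY is inactive.
Turanose is absent, so OxaE is inactive.
Required activator BexY is absent, so *kosW* is not transcribed.
So KosW is not produced.
Sorbose is present, so SibL is active.
Mevalonate is absent, so ZorJ is active.
Activator SibL is present, so *yilV* is transcribed.
So YilV is produced and active.
No repressor is bound and YilV is active, so *orvB* is transcribed.
→ *orvB* is ON.
4 of the 4 genes are transcribed.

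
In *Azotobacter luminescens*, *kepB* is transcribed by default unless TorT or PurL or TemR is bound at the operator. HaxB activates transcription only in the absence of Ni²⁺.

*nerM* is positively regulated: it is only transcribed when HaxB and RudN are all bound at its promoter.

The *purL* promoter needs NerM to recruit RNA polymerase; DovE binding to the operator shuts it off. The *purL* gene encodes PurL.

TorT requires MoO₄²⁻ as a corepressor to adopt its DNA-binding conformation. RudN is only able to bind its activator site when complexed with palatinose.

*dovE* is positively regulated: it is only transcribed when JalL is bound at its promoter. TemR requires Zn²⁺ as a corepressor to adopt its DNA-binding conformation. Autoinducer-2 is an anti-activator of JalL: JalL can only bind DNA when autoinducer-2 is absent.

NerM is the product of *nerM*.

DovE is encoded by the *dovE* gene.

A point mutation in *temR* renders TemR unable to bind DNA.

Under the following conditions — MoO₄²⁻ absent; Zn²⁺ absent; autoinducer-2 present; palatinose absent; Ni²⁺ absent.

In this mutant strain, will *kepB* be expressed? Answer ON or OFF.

ON

MoO₄²⁻ is absent, so TorT is inactive.
Autoinducer-2 is present, so JalL is inactive.
Required activator JalL is absent, so *dovE* is not transcribed.
So DovE is not produced.
Ni²⁺ is absent, so HaxB is active.
Palatinose is absent, so RudN is inactive.
Required activator RudN is absent, so *nerM* is not transcribed.
So NerM is not produced.
Required activator NerM is absent, so *purL* is not transcribed.
So PurL is not produced.
TemR is non-functional in this strain, so it has no effect.
With no repressor bound, *kepB* is transcribed.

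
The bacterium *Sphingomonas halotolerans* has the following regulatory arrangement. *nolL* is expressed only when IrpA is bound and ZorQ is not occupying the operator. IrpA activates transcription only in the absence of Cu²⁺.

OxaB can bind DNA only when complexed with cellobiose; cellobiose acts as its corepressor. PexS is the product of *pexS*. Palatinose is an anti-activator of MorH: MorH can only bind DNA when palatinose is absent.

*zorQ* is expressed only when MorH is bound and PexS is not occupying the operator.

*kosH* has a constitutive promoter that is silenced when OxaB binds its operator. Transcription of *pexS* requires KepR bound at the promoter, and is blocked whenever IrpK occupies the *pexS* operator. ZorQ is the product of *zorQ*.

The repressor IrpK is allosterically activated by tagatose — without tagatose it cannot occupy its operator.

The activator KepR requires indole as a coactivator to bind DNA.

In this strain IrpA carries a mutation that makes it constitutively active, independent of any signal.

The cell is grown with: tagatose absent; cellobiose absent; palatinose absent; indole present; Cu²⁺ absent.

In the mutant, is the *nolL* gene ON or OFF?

ON

Palatinose is absent, so MorH is active.
Indole is present, so KepR is active.
Tagatose is absent, so IrpK is inactive.
No repressor is bound and KepR is active, so *pexS* is transcribed.
So PexS is produced and active.
With repressor PexS bound, *zorQ* is not transcribed.
So ZorQ is not produced.
IrpA is constitutively active in this strain.
No repressor is bound and IrpA is active, so *nolL* is transcribed.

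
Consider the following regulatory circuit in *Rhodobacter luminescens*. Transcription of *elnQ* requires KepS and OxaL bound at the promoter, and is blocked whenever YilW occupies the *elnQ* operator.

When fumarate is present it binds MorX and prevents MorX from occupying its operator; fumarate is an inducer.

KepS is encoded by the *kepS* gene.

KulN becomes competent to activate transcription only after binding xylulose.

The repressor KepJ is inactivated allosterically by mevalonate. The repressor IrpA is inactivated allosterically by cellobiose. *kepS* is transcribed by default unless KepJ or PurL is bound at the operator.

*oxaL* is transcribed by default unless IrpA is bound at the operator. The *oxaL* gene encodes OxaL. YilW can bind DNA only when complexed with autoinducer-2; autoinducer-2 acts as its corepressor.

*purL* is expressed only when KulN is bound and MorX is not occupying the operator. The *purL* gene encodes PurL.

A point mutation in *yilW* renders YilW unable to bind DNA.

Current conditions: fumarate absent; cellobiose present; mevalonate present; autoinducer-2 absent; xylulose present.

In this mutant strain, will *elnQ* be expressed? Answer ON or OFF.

YilW is non-functional in this strain, so it has no effect.
Mevalonate is present, so KepJ is inactive.
Fumarate is absent, so MorX is active.
Xylulose is present, so KulN is active.
With repressor MorX bound, *purL* is not transcribed.
So PurL is not produced.
With no repressor bound, *kepS* is transcribed.
So KepS is produced and active.
Cellobiose is present, so IrpA is inactive.
With no repressor bound, *oxaL* is transcribed.
So OxaL is produced and active.
No repressor is bound and KepS and OxaL are active, so *elnQ* is transcribed.

ON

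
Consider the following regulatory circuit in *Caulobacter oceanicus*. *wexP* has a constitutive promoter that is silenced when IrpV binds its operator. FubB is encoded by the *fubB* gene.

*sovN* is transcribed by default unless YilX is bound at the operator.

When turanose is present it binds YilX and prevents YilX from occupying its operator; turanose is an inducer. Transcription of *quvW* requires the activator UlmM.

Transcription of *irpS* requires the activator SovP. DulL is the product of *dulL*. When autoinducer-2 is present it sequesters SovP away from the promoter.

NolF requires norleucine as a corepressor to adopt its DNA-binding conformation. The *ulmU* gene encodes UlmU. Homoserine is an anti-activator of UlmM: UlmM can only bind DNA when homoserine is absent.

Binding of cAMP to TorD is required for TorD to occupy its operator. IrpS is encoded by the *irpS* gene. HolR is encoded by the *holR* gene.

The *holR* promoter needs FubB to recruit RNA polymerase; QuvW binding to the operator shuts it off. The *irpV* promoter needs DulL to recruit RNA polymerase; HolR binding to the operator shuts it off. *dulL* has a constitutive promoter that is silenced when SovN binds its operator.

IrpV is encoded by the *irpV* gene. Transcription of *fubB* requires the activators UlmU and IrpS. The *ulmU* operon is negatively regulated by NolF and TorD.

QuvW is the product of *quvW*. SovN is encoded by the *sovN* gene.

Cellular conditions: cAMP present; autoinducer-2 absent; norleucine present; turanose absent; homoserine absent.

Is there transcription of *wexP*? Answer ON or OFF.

Norleucine is present, so NolF is active.
cAMP is present, so TorD is active.
With repressor NolF bound, *ulmU* is not transcribed.
So UlmU is not produced.
Autoinducer-2 is absent, so SovP is active.
No repressor is bound and SovP is active, so *irpS* is transcribed.
So IrpS is produced and active.
Required activator UlmU is absent, so *fubB* is not transcribed.
So FubB is not produced.
Homoserine is absent, so UlmM is active.
No repressor is bound and UlmM is active, so *quvW* is transcribed.
So QuvW is produced and active.
With repressor QuvW bound, *holR* is not transcribed.
So HolR is not produced.
Turanose is absent, so YilX is active.
With repressor YilX bound, *sovN* is not transcribed.
So SovN is not produced.
With no repressor bound, *dulL* is transcribed.
So DulL is produced and active.
No repressor is bound and DulL is active, so *irpV* is transcribed.
So IrpV is produced and active.
With repressor IrpV bound, *wexP* is not transcribed.

OFF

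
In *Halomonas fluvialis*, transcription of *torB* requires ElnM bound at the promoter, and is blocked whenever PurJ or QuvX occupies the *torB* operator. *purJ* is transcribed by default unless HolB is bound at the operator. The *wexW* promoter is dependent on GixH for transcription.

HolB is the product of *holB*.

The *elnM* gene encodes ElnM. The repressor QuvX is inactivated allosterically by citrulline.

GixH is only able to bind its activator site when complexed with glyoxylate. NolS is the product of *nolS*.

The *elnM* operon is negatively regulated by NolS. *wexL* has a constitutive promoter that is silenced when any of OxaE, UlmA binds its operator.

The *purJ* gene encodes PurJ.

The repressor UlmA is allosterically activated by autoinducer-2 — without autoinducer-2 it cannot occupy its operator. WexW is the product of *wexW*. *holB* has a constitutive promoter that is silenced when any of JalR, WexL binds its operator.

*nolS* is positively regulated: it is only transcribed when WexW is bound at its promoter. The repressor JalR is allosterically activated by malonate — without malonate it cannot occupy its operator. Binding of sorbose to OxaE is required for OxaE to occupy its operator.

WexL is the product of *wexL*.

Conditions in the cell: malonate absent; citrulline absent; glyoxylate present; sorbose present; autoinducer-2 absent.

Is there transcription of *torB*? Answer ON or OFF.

OFF

Malonate is absent, so JalR is inactive.
Sorbose is present, so OxaE is active.
Autoinducer-2 is absent, so UlmA is inactive.
With repressor OxaE bound, *wexL* is not transcribed.
So WexL is not produced.
With no repressor bound, *holB* is transcribed.
So HolB is produced and active.
With repressor HolB bound, *purJ* is not transcribed.
So PurJ is not produced.
Citrulline is absent, so QuvX is active.
Glyoxylate is present, so GixH is active.
No repressor is bound and GixH is active, so *wexW* is transcribed.
So WexW is produced and active.
No repressor is bound and WexW is active, so *nolS* is transcribed.
So NolS is produced and active.
With repressor NolS bound, *elnM* is not transcribed.
So ElnM is not produced.
With repressor QuvX bound, *torB* is not transcribed.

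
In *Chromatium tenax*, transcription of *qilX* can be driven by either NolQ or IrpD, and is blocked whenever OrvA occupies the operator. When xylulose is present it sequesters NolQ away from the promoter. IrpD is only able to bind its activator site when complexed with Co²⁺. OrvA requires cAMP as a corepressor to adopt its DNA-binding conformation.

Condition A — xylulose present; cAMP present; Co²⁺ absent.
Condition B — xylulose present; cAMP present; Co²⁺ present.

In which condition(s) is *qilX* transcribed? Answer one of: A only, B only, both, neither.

neither

Condition A:
Xylulose is present, so NolQ is inactive.
cAMP is present, so OrvA is active.
Co²⁺ is absent, so IrpD is inactive.
With repressor OrvA bound, *qilX* is not transcribed.
→ *qilX* is OFF in A.
Condition B:
Xylulose is present, so NolQ is inactive.
cAMP is present, so OrvA is active.
Co²⁺ is present, so IrpD is active.
With repressor OrvA bound, *qilX* is not transcribed.
→ *qilX* is OFF in B.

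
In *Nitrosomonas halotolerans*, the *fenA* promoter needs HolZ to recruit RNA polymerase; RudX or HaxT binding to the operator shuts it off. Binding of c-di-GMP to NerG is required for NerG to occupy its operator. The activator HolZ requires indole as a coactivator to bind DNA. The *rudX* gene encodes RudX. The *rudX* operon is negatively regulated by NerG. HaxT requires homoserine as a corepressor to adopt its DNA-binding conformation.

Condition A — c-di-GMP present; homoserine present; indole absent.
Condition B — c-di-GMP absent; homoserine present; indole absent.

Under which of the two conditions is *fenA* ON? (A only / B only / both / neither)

Condition A:
c-di-GMP is present, so NerG is active.
With repressor NerG bound, *rudX* is not transcribed.
So RudX is not produced.
Homoserine is present, so HaxT is active.
Indole is absent, so HolZ is inactive.
With repressor HaxT bound, *fenA* is not transcribed.
→ *fenA* is OFF in A.
Condition B:
c-di-GMP is absent, so NerG is inactive.
With no repressor bound, *rudX* is transcribed.
So RudX is produced and active.
Homoserine is present, so HaxT is active.
Indole is absent, so HolZ is inactive.
With repressor RudX bound, *fenA* is not transcribed.
→ *fenA* is OFF in B.

neither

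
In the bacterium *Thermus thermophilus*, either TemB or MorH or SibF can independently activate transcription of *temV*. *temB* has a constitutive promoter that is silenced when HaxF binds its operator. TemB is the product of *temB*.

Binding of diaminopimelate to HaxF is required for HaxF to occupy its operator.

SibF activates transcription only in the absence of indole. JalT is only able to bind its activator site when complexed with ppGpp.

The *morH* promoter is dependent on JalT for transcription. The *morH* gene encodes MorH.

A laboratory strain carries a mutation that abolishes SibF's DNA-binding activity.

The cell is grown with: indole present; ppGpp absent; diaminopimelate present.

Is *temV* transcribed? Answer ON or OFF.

Diaminopimelate is present, so HaxF is active.
With repressor HaxF bound, *temB* is not transcribed.
So TemB is not produced.
ppGpp is absent, so JalT is inactive.
Required activator JalT is absent, so *morH* is not transcribed.
So MorH is not produced.
SibF is non-functional in this strain, so it has no effect.
No activator is available at the *temV* promoter, so *temV* is not transcribed.

OFF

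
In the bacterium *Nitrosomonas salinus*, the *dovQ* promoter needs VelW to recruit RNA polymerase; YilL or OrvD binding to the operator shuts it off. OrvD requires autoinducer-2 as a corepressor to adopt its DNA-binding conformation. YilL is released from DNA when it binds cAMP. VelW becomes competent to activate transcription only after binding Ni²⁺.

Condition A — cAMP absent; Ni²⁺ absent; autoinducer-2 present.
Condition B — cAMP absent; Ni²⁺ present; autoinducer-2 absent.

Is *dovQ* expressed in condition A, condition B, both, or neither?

neither

Condition A:
cAMP is absent, so YilL is active.
Ni²⁺ is absent, so VelW is inactive.
Autoinducer-2 is present, so OrvD is active.
With repressor YilL bound, *dovQ* is not transcribed.
→ *dovQ* is OFF in A.
Condition B:
cAMP is absent, so YilL is active.
Ni²⁺ is present, so VelW is active.
Autoinducer-2 is absent, so OrvD is inactive.
With repressor YilL bound, *dovQ* is not transcribed.
→ *dovQ* is OFF in B.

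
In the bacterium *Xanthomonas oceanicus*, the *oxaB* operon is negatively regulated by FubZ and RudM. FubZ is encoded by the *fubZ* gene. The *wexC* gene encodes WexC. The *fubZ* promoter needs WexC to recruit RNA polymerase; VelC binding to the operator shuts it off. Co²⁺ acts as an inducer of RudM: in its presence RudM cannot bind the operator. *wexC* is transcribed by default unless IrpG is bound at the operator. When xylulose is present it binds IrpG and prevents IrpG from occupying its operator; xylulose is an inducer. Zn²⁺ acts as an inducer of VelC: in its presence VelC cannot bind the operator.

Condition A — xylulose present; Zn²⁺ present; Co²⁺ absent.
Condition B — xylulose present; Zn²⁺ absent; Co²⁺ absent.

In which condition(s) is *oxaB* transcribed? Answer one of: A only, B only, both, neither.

neither

Condition A:
Xylulose is present, so IrpG is inactive.
With no repressor bound, *wexC* is transcribed.
So WexC is produced and active.
Zn²⁺ is present, so VelC is inactive.
No repressor is bound and WexC is active, so *fubZ* is transcribed.
So FubZ is produced and active.
Co²⁺ is absent, so RudM is active.
With repressor FubZ bound, *oxaB* is not transcribed.
→ *oxaB* is OFF in A.
Condition B:
Xylulose is present, so IrpG is inactive.
With no repressor bound, *wexC* is transcribed.
So WexC is produced and active.
Zn²⁺ is absent, so VelC is active.
With repressor VelC bound, *fubZ* is not transcribed.
So FubZ is not produced.
Co²⁺ is absent, so RudM is active.
With repressor RudM bound, *oxaB* is not transcribed.
→ *oxaB* is OFF in B.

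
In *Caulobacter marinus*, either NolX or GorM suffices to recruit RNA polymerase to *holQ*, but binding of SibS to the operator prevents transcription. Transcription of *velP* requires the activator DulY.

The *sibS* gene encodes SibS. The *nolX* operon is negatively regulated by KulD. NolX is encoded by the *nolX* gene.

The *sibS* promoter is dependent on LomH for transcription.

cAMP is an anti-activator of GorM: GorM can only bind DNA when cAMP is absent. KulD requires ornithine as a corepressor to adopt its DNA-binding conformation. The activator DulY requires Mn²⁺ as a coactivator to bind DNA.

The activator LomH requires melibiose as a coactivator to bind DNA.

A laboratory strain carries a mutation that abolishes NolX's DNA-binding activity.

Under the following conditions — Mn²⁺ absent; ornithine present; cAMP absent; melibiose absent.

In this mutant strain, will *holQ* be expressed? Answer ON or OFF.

NolX is non-functional in this strain, so it has no effect.
cAMP is absent, so GorM is active.
Melibiose is absent, so LomH is inactive.
Required activator LomH is absent, so *sibS* is not transcribed.
So SibS is not produced.
Activator GorM is present, so *holQ* is transcribed.

ON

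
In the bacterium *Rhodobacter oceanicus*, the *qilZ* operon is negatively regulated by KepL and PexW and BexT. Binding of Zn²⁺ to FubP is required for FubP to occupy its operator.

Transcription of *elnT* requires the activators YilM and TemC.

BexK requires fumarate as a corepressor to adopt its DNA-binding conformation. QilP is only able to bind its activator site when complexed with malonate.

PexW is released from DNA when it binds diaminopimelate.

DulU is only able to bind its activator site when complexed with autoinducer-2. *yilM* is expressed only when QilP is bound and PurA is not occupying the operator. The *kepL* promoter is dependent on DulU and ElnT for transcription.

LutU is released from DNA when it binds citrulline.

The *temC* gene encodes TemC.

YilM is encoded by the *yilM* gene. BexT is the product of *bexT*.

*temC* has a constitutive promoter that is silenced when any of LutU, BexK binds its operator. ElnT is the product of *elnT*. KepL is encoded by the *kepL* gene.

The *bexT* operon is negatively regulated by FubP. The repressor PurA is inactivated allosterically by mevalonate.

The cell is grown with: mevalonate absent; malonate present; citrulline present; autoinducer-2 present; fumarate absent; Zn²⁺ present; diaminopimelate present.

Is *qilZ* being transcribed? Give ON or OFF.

Autoinducer-2 is present, so DulU is active.
Malonate is present, so QilP is active.
Mevalonate is absent, so PurA is active.
With repressor PurA bound, *yilM* is not transcribed.
So YilM is not produced.
Citrulline is present, so LutU is inactive.
Fumarate is absent, so BexK is inactive.
With no repressor bound, *temC* is transcribed.
So TemC is produced and active.
Required activator YilM is absent, so *elnT* is not transcribed.
So ElnT is not produced.
Required activator ElnT is absent, so *kepL* is not transcribed.
So KepL is not produced.
Diaminopimelate is present, so PexW is inactive.
Zn²⁺ is present, so FubP is active.
With repressor FubP bound, *bexT* is not transcribed.
So BexT is not produced.
With no repressor bound, *qilZ* is transcribed.

ON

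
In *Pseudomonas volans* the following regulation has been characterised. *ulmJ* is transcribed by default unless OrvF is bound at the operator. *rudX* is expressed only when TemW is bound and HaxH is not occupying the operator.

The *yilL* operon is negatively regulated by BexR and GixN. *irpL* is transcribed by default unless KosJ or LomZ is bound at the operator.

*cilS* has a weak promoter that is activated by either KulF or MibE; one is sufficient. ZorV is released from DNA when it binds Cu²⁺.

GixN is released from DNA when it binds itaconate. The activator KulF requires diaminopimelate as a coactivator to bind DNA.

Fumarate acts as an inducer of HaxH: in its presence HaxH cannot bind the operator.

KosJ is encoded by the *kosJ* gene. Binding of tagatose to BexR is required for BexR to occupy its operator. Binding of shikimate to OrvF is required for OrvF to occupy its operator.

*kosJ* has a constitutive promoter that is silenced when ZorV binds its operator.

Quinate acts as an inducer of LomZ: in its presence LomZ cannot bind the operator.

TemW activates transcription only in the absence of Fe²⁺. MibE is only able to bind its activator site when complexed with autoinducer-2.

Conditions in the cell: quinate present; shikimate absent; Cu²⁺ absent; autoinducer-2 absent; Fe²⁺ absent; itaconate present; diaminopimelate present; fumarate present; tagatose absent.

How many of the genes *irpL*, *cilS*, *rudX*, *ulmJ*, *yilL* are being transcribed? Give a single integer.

Cu²⁺ is absent, so ZorV is active.
With repressor ZorV bound, *kosJ* is not transcribed.
So KosJ is not produced.
Quinate is present, so LomZ is inactive.
With no repressor bound, *irpL* is transcribed.
→ *irpL* is ON.
Diaminopimelate is present, so KulF is active.
Autoinducer-2 is absent, so MibE is inactive.
Activator KulF is present, so *cilS* is transcribed.
→ *cilS* is ON.
Fumarate is present, so HaxH is inactive.
Fe²⁺ is absent, so TemW is active.
No repressor is bound and TemW is active, so *rudX* is transcribed.
→ *rudX* is ON.
Shikimate is absent, so OrvF is inactive.
With no repressor bound, *ulmJ* is transcribed.
→ *ulmJ* is ON.
Tagatose is absent, so BexR is inactive.
Itaconate is present, so GixN is inactive.
With no repressor bound, *yilL* is transcribed.
→ *yilL* is ON.
5 of the 5 genes are transcribed.

5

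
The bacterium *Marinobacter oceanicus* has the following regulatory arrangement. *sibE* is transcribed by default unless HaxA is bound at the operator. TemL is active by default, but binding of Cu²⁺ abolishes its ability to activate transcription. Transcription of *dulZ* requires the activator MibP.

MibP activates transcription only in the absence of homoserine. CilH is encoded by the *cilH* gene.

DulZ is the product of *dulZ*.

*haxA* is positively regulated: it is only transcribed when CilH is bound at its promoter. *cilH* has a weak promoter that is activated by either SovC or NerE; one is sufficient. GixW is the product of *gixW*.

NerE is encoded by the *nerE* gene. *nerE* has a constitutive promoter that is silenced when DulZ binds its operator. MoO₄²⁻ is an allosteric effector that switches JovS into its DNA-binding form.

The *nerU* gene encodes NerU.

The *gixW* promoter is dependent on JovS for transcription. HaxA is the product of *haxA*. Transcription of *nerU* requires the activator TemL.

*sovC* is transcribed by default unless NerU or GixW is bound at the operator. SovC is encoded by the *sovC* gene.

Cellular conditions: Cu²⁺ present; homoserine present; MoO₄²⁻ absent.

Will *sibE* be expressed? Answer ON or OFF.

Cu²⁺ is present, so TemL is inactive.
Required activator TemL is absent, so *nerU* is not transcribed.
So NerU is not produced.
MoO₄²⁻ is absent, so JovS is inactive.
Required activator JovS is absent, so *gixW* is not transcribed.
So GixW is not produced.
With no repressor bound, *sovC* is transcribed.
So SovC is produced and active.
Homoserine is present, so MibP is inactive.
Required activator MibP is absent, so *dulZ* is not transcribed.
So DulZ is not produced.
With no repressor bound, *nerE* is transcribed.
So NerE is produced and active.
Activator SovC is present, so *cilH* is transcribed.
So CilH is produced and active.
No repressor is bound and CilH is active, so *haxA* is transcribed.
So HaxA is produced and active.
With repressor HaxA bound, *sibE* is not transcribed.

OFF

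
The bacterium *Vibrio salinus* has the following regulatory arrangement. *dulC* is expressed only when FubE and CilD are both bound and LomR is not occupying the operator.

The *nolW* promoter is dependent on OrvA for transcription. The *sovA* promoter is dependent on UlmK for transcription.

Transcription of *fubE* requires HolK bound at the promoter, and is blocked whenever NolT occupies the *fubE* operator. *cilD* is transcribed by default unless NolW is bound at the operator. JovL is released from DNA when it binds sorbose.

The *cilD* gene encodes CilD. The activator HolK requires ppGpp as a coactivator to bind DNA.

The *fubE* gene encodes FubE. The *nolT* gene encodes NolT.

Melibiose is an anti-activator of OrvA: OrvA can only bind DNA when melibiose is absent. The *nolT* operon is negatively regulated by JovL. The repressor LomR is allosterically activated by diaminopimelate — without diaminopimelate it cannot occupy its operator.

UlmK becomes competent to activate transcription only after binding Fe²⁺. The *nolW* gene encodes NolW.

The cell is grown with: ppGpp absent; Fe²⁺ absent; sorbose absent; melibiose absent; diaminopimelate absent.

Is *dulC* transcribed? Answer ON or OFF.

ppGpp is absent, so HolK is inactive.
Sorbose is absent, so JovL is active.
With repressor JovL bound, *nolT* is not transcribed.
So NolT is not produced.
Required activator HolK is absent, so *fubE* is not transcribed.
So FubE is not produced.
Melibiose is absent, so OrvA is active.
No repressor is bound and OrvA is active, so *nolW* is transcribed.
So NolW is produced and active.
With repressor NolW bound, *cilD* is not transcribed.
So CilD is not produced.
Diaminopimelate is absent, so LomR is inactive.
Required activator FubE is absent, so *dulC* is not transcribed.

OFF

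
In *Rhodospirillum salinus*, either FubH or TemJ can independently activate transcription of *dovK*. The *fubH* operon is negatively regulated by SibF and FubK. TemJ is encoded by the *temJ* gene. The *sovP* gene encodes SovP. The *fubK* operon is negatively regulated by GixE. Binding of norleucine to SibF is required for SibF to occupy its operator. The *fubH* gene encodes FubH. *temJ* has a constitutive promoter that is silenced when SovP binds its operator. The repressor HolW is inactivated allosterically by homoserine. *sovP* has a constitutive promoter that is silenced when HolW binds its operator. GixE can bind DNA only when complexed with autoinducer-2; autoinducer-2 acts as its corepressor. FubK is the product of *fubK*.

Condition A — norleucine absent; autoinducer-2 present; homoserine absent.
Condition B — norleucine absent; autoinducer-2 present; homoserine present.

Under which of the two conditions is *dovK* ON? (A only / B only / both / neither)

both

Condition A:
Norleucine is absent, so SibF is inactive.
Autoinducer-2 is present, so GixE is active.
With repressor GixE bound, *fubK* is not transcribed.
So FubK is not produced.
With no repressor bound, *fubH* is transcribed.
So FubH is produced and active.
Homoserine is absent, so HolW is active.
With repressor HolW bound, *sovP* is not transcribed.
So SovP is not produced.
With no repressor bound, *temJ* is transcribed.
So TemJ is produced and active.
Activator FubH is present, so *dovK* is transcribed.
→ *dovK* is ON in A.
Condition B:
Norleucine is absent, so SibF is inactive.
Autoinducer-2 is present, so GixE is active.
With repressor GixE bound, *fubK* is not transcribed.
So FubK is not produced.
With no repressor bound, *fubH* is transcribed.
So FubH is produced and active.
Homoserine is present, so HolW is inactive.
With no repressor bound, *sovP* is transcribed.
So SovP is produced and active.
With repressor SovP bound, *temJ* is not transcribed.
So TemJ is not produced.
Activator FubH is present, so *dovK* is transcribed.
→ *dovK* is ON in B.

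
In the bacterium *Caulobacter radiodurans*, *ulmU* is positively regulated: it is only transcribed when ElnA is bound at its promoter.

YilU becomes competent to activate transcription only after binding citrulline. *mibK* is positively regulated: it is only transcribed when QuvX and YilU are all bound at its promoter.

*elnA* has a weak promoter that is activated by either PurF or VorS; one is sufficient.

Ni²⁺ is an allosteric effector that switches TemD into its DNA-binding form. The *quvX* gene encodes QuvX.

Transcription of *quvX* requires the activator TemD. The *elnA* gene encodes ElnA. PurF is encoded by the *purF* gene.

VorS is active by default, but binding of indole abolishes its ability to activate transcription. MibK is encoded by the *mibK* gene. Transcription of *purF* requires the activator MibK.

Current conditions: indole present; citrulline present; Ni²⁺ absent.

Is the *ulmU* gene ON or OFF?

OFF

Ni²⁺ is absent, so TemD is inactive.
Required activator TemD is absent, so *quvX* is not transcribed.
So QuvX is not produced.
Citrulline is present, so YilU is active.
Required activator QuvX is absent, so *mibK* is not transcribed.
So MibK is not produced.
Required activator MibK is absent, so *purF* is not transcribed.
So PurF is not produced.
Indole is present, so VorS is inactive.
No activator is available at the *elnA* promoter, so *elnA* is not transcribed.
So ElnA is not produced.
Required activator ElnA is absent, so *ulmU* is not transcribed.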